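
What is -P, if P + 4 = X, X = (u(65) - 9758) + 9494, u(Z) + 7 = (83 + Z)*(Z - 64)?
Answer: 127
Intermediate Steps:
u(Z) = -7 + (-64 + Z)*(83 + Z) (u(Z) = -7 + (83 + Z)*(Z - 64) = -7 + (83 + Z)*(-64 + Z) = -7 + (-64 + Z)*(83 + Z))
X = -123 (X = ((-5319 + 65² + 19*65) - 9758) + 9494 = ((-5319 + 4225 + 1235) - 9758) + 9494 = (141 - 9758) + 9494 = -9617 + 9494 = -123)
P = -127 (P = -4 - 123 = -127)
-P = -1*(-127) = 127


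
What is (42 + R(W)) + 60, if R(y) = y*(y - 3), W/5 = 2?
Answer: 172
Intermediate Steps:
W = 10 (W = 5*2 = 10)
R(y) = y*(-3 + y)
(42 + R(W)) + 60 = (42 + 10*(-3 + 10)) + 60 = (42 + 10*7) + 60 = (42 + 70) + 60 = 112 + 60 = 172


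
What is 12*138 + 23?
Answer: 1679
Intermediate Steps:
12*138 + 23 = 1656 + 23 = 1679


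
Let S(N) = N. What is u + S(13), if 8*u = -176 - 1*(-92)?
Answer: 5/2 ≈ 2.5000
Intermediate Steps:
u = -21/2 (u = (-176 - 1*(-92))/8 = (-176 + 92)/8 = (⅛)*(-84) = -21/2 ≈ -10.500)
u + S(13) = -21/2 + 13 = 5/2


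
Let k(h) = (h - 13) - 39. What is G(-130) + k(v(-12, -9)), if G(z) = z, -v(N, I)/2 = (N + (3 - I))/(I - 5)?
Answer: -182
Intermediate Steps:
v(N, I) = -2*(3 + N - I)/(-5 + I) (v(N, I) = -2*(N + (3 - I))/(I - 5) = -2*(3 + N - I)/(-5 + I))
k(h) = -52 + h (k(h) = (-13 + h) - 39 = -52 + h)
G(-130) + k(v(-12, -9)) = -130 + (-52 + 2*(-3 - 9 - 1*(-12))/(-5 - 9)) = -130 + (-52 + 2*(-3 - 9 + 12)/(-14)) = -130 + (-52 + 2*(-1/14)*0) = -130 + (-52 + 0) = -130 - 52 = -182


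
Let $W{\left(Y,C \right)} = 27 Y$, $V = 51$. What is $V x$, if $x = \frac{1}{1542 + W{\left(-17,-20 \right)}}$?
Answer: $\frac{17}{361} \approx 0.047091$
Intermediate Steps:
$x = \frac{1}{1083}$ ($x = \frac{1}{1542 + 27 \left(-17\right)} = \frac{1}{1542 - 459} = \frac{1}{1083} \approx 0.00092336$)
$V x = 51 \cdot \frac{1}{1083} = \frac{17}{361}$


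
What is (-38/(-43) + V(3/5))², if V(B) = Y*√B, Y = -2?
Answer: 29408/9245 - 152*√15/215 ≈ 0.44285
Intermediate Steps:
V(B) = -2*√B
(-38/(-43) + V(3/5))² = (-38/(-43) - 2*√15/5)² = (-38*(-1/43) - 2*√15/5)² = (38/43 - 2*√15/5)²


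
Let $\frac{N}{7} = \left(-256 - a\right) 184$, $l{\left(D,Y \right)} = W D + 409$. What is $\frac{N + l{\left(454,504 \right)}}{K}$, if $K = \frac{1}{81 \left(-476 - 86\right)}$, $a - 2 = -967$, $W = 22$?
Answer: $-42043618458$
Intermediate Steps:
$a = -965$ ($a = 2 - 967 = -965$)
$l{\left(D,Y \right)} = 409 + 22 D$ ($l{\left(D,Y \right)} = 22 D + 409 = 409 + 22 D$)
$N = 913192$ ($N = 7 \left(-256 - -965\right) 184 = 7 \left(-256 + 965\right) 184 = 7 \cdot 709 \cdot 184 = 7 \cdot 130456 = 913192$)
$K = - \frac{1}{45522}$ ($K = \frac{1}{81 \left(-562\right)} = \frac{1}{-45522} = - \frac{1}{45522} \approx -2.1967 \cdot 10^{-5}$)
$\frac{N + l{\left(454,504 \right)}}{K} = \frac{913192 + \left(409 + 22 \cdot 454\right)}{- \frac{1}{45522}} = \left(913192 + \left(409 + 9988\right)\right) \left(-45522\right) = \left(913192 + 10397\right) \left(-45522\right) = 923589 \left(-45522\right) = -42043618458$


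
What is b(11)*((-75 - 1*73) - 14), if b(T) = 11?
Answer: -1782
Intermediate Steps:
b(11)*((-75 - 1*73) - 14) = 11*((-75 - 1*73) - 14) = 11*((-75 - 73) - 14) = 11*(-148 - 14) = 11*(-162) = -1782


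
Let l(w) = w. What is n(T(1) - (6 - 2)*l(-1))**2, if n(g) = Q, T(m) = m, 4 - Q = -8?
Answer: 144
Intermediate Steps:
Q = 12 (Q = 4 - 1*(-8) = 4 + 8 = 12)
n(g) = 12
n(T(1) - (6 - 2)*l(-1))**2 = 12**2 = 144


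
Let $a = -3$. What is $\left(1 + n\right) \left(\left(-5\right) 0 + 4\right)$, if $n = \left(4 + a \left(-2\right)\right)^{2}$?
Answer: $404$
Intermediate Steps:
$n = 100$ ($n = \left(4 - -6\right)^{2} = \left(4 + 6\right)^{2} = 10^{2} = 100$)
$\left(1 + n\right) \left(\left(-5\right) 0 + 4\right) = \left(1 + 100\right) \left(\left(-5\right) 0 + 4\right) = 101 \left(0 + 4\right) = 101 \cdot 4 = 404$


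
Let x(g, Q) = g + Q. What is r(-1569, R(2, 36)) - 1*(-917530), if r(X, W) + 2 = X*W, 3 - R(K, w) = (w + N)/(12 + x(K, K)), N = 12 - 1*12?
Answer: 3665405/4 ≈ 9.1635e+5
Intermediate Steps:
x(g, Q) = Q + g
N = 0 (N = 12 - 12 = 0)
R(K, w) = 3 - w/(12 + 2*K) (R(K, w) = 3 - (w + 0)/(12 + (K + K)) = 3 - w/(12 + 2*K))
r(X, W) = -2 + W*X (r(X, W) = -2 + X*W = -2 + W*X)
r(-1569, R(2, 36)) - 1*(-917530) = (-2 + ((36 - 1*36 + 6*2)/(2*(6 + 2)))*(-1569)) - 1*(-917530) = (-2 + ((½)*(36 - 36 + 12)/8)*(-1569)) + 917530 = (-2 + ((½)*(⅛)*12)*(-1569)) + 917530 = (-2 + (¾)*(-1569)) + 917530 = (-2 - 4707/4) + 917530 = -4715/4 + 917530 = 3665405/4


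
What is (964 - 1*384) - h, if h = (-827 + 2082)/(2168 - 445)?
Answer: 998085/1723 ≈ 579.27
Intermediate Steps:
h = 1255/1723 ≈ 0.72838
(964 - 1*384) - h = (964 - 1*384) - 1*1255/1723 = (964 - 384) - 1255/1723 = 580 - 1255/1723 = 998085/1723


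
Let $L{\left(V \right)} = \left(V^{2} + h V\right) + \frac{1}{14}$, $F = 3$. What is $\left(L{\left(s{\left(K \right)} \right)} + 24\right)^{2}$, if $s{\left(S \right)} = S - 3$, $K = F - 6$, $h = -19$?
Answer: $\frac{5938969}{196} \approx 30301.0$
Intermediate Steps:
$K = -3$ ($K = 3 - 6 = -3$)
$s{\left(S \right)} = -3 + S$ ($s{\left(S \right)} = S - 3 = -3 + S$)
$L{\left(V \right)} = \frac{1}{14} + V^{2} - 19 V$ ($L{\left(V \right)} = \left(V^{2} - 19 V\right) + \frac{1}{14} = \frac{1}{14} + V^{2} - 19 V$)
$\left(L{\left(s{\left(K \right)} \right)} + 24\right)^{2} = \left(\left(\frac{1}{14} + \left(-3 - 3\right)^{2} - 19 \left(-3 - 3\right)\right) + 24\right)^{2} = \left(\left(\frac{1}{14} + \left(-6\right)^{2} - -114\right) + 24\right)^{2} = \left(\left(\frac{1}{14} + 36 + 114\right) + 24\right)^{2} = \left(\frac{2101}{14} + 24\right)^{2} = \left(\frac{2437}{14}\right)^{2} = \frac{5938969}{196}$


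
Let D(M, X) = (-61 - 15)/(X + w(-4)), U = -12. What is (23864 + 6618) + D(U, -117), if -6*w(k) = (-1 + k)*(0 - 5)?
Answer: 22160870/727 ≈ 30483.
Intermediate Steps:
w(k) = -5/6 + 5*k/6 (w(k) = -(-1 + k)*(0 - 5)/6 = -(-1 + k)*(-5)/6 = -(5 - 5*k)/6 = -5/6 + 5*k/6)
D(M, X) = -76/(-25/6 + X) (D(M, X) = (-61 - 15)/(X + (-5/6 + (5/6)*(-4))) = -76/(X + (-5/6 - 10/3)) = -76/(X - 25/6) = -76/(-25/6 + X))
(23864 + 6618) + D(U, -117) = (23864 + 6618) - 456/(-25 + 6*(-117)) = 30482 - 456/(-25 - 702) = 30482 - 456/(-727) = 30482 - 456*(-1/727) = 30482 + 456/727 = 22160870/727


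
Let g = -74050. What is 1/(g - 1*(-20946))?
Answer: -1/53104 ≈ -1.8831e-5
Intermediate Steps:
1/(g - 1*(-20946)) = 1/(-74050 - 1*(-20946)) = 1/(-74050 + 20946) = 1/(-53104) = -1/53104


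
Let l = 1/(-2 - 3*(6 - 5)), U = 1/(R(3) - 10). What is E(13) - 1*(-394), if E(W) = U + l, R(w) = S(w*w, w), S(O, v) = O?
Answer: 1964/5 ≈ 392.80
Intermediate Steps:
R(w) = w² (R(w) = w*w = w²)
U = -1 (U = 1/(3² - 10) = 1/(9 - 10) = 1/(-1) = -1)
l = -⅕ (l = 1/(-2 - 3*1) = 1/(-2 - 3) = 1/(-5) = -⅕ ≈ -0.20000)
E(W) = -6/5 (E(W) = -1 - ⅕ = -6/5)
E(13) - 1*(-394) = -6/5 - 1*(-394) = -6/5 + 394 = 1964/5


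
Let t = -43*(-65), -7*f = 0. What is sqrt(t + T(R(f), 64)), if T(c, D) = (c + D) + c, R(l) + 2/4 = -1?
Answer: 2*sqrt(714) ≈ 53.442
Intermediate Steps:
f = 0 (f = -1/7*0 = 0)
R(l) = -3/2 (R(l) = -1/2 - 1 = -3/2)
T(c, D) = D + 2*c (T(c, D) = (D + c) + c = D + 2*c)
t = 2795
sqrt(t + T(R(f), 64)) = sqrt(2795 + (64 + 2*(-3/2))) = sqrt(2795 + (64 - 3)) = sqrt(2795 + 61) = sqrt(2856) = 2*sqrt(714)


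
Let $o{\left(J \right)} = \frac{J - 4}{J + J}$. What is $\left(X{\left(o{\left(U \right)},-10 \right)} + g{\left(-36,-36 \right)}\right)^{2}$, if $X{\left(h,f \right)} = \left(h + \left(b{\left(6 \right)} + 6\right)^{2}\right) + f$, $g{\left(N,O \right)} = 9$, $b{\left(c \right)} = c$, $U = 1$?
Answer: $\frac{80089}{4} \approx 20022.0$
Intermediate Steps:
$o{\left(J \right)} = \frac{-4 + J}{2 J}$
$X{\left(h,f \right)} = 144 + f + h$ ($X{\left(h,f \right)} = \left(h + \left(6 + 6\right)^{2}\right) + f = \left(h + 12^{2}\right) + f = \left(h + 144\right) + f = \left(144 + h\right) + f = 144 + f + h$)
$\left(X{\left(o{\left(U \right)},-10 \right)} + g{\left(-36,-36 \right)}\right)^{2} = \left(\left(144 - 10 + \frac{-4 + 1}{2 \cdot 1}\right) + 9\right)^{2} = \left(\left(144 - 10 + \frac{1}{2} \cdot 1 \left(-3\right)\right) + 9\right)^{2} = \left(\left(144 - 10 - \frac{3}{2}\right) + 9\right)^{2} = \left(\frac{265}{2} + 9\right)^{2} = \left(\frac{283}{2}\right)^{2} = \frac{80089}{4}$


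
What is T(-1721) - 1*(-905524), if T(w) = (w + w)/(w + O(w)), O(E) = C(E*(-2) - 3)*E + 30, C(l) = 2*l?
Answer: 10720253242438/11838729 ≈ 9.0552e+5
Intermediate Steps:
O(E) = 30 + E*(-6 - 4*E) (O(E) = (2*(E*(-2) - 3))*E + 30 = (2*(-2*E - 3))*E + 30 = (2*(-3 - 2*E))*E + 30 = (-6 - 4*E)*E + 30 = E*(-6 - 4*E) + 30 = 30 + E*(-6 - 4*E))
T(w) = 2*w/(30 + w - 2*w*(3 + 2*w)) (T(w) = (w + w)/(w + (30 - 2*w*(3 + 2*w))) = (2*w)/(30 + w - 2*w*(3 + 2*w)) = 2*w/(30 + w - 2*w*(3 + 2*w)))
T(-1721) - 1*(-905524) = 2*(-1721)/(30 - 5*(-1721) - 4*(-1721)**2) - 1*(-905524) = 2*(-1721)/(30 + 8605 - 4*2961841) + 905524 = 2*(-1721)/(30 + 8605 - 11847364) + 905524 = 2*(-1721)/(-11838729) + 905524 = 2*(-1721)*(-1/11838729) + 905524 = 3442/11838729 + 905524 = 10720253242438/11838729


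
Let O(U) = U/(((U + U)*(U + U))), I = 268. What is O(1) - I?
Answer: -1071/4 ≈ -267.75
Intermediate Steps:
O(U) = 1/(4*U) (O(U) = U/(((2*U)*(2*U))) = U/((4*U²)) = U*(1/(4*U²)) = 1/(4*U))
O(1) - I = (¼)/1 - 1*268 = (¼)*1 - 268 = ¼ - 268 = -1071/4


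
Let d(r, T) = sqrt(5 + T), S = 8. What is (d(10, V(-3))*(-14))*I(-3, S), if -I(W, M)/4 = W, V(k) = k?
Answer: -168*sqrt(2) ≈ -237.59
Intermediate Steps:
I(W, M) = -4*W
(d(10, V(-3))*(-14))*I(-3, S) = (sqrt(5 - 3)*(-14))*(-4*(-3)) = (sqrt(2)*(-14))*12 = -14*sqrt(2)*12 = -168*sqrt(2)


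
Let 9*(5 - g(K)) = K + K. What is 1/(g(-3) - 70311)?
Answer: -3/210916 ≈ -1.4224e-5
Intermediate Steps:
g(K) = 5 - 2*K/9 (g(K) = 5 - (K + K)/9 = 5 - 2*K/9)
1/(g(-3) - 70311) = 1/((5 - 2/9*(-3)) - 70311) = 1/((5 + ⅔) - 70311) = 1/(17/3 - 70311) = 1/(-210916/3) = -3/210916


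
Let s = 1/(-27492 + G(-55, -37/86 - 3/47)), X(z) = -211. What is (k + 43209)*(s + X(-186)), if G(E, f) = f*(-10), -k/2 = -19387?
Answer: -960950308799954/55551347 ≈ -1.7298e+7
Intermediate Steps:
k = 38774 (k = -2*(-19387) = 38774)
G(E, f) = -10*f
s = -2021/55551347 (s = 1/(-27492 - 10*(-37/86 - 3/47)) = 1/(-27492 - 10*(-1997/4042)) = 1/(-27492 + 9985/2021) = 1/(-55551347/2021) = -2021/55551347 ≈ -3.6381e-5)
(k + 43209)*(s + X(-186)) = (38774 + 43209)*(-2021/55551347 - 211) = 81983*(-11721336238/55551347) = -960950308799954/55551347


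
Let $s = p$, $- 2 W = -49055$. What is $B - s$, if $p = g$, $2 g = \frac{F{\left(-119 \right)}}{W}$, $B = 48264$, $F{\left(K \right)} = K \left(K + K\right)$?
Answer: $\frac{2367562198}{49055} \approx 48263.0$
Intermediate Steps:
$W = \frac{49055}{2}$ ($W = \left(- \frac{1}{2}\right) \left(-49055\right) = \frac{49055}{2} \approx 24528.0$)
$F{\left(K \right)} = 2 K^{2}$ ($F{\left(K \right)} = K 2 K = 2 K^{2}$)
$g = \frac{28322}{49055}$ ($g = \frac{2 \left(-119\right)^{2} \frac{1}{\frac{49055}{2}}}{2} = \frac{2 \cdot 14161 \cdot \frac{2}{49055}}{2} = \frac{28322 \cdot \frac{2}{49055}}{2} = \frac{1}{2} \cdot \frac{56644}{49055} = \frac{28322}{49055} \approx 0.57735$)
$p = \frac{28322}{49055} \approx 0.57735$
$s = \frac{28322}{49055} \approx 0.57735$
$B - s = 48264 - \frac{28322}{49055} = \frac{2367562198}{49055}$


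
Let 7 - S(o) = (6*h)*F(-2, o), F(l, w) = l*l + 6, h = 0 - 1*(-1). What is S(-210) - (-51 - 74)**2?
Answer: -15678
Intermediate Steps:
h = 1 (h = 0 + 1 = 1)
F(l, w) = 6 + l**2 (F(l, w) = l**2 + 6 = 6 + l**2)
S(o) = -53 (S(o) = 7 - 6*1*(6 + (-2)**2) = 7 - 6*(6 + 4) = 7 - 6*10 = 7 - 1*60 = 7 - 60 = -53)
S(-210) - (-51 - 74)**2 = -53 - (-51 - 74)**2 = -53 - 1*(-125)**2 = -53 - 1*15625 = -53 - 15625 = -15678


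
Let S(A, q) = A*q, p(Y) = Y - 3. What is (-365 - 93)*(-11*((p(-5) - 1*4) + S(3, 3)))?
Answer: -15114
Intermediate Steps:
p(Y) = -3 + Y
(-365 - 93)*(-11*((p(-5) - 1*4) + S(3, 3))) = (-365 - 93)*(-11*(((-3 - 5) - 1*4) + 3*3)) = -(-5038)*((-8 - 4) + 9) = -(-5038)*(-12 + 9) = -(-5038)*(-3) = -458*33 = -15114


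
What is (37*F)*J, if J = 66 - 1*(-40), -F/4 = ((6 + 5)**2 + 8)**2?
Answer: -261064008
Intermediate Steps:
F = -66564 (F = -4*((6 + 5)**2 + 8)**2 = -4*(11**2 + 8)**2 = -4*(121 + 8)**2 = -4*129**2 = -4*16641 = -66564)
J = 106 (J = 66 + 40 = 106)
(37*F)*J = (37*(-66564))*106 = -2462868*106 = -261064008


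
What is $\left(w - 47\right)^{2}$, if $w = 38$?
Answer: $81$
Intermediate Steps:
$\left(w - 47\right)^{2} = \left(38 - 47\right)^{2} = \left(-9\right)^{2} = 81$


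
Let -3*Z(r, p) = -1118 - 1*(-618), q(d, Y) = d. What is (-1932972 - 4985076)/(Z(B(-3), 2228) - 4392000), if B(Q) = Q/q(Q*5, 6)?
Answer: 5188536/3293875 ≈ 1.5752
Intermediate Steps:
B(Q) = 1/5 (B(Q) = Q/((Q*5)) = Q/((5*Q)) = Q*(1/(5*Q)) = 1/5)
Z(r, p) = 500/3 (Z(r, p) = -(-1118 - 1*(-618))/3 = -(-1118 + 618)/3 = -1/3*(-500) = 500/3)
(-1932972 - 4985076)/(Z(B(-3), 2228) - 4392000) = (-1932972 - 4985076)/(500/3 - 4392000) = -6918048/(-13175500/3) = -6918048*(-3/13175500) = 5188536/3293875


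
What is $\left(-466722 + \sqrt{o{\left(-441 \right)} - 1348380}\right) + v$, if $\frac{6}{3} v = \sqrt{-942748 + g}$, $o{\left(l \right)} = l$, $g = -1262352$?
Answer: $-466722 + 3 i \sqrt{149869} + 5 i \sqrt{22051} \approx -4.6672 \cdot 10^{5} + 1903.9 i$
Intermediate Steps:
$v = 5 i \sqrt{22051}$ ($v = \frac{\sqrt{-942748 - 1262352}}{2} = \frac{\sqrt{-2205100}}{2} = \frac{10 i \sqrt{22051}}{2} = 5 i \sqrt{22051} \approx 742.48 i$)
$\left(-466722 + \sqrt{o{\left(-441 \right)} - 1348380}\right) + v = \left(-466722 + \sqrt{-441 - 1348380}\right) + 5 i \sqrt{22051} = \left(-466722 + \sqrt{-1348821}\right) + 5 i \sqrt{22051} = \left(-466722 + 3 i \sqrt{149869}\right) + 5 i \sqrt{22051} = -466722 + 3 i \sqrt{149869} + 5 i \sqrt{22051}$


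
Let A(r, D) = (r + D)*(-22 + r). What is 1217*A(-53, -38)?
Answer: 8306025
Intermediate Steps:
A(r, D) = (-22 + r)*(D + r) (A(r, D) = (D + r)*(-22 + r) = (-22 + r)*(D + r))
1217*A(-53, -38) = 1217*((-53)² - 22*(-38) - 22*(-53) - 38*(-53)) = 1217*(2809 + 836 + 1166 + 2014) = 1217*6825 = 8306025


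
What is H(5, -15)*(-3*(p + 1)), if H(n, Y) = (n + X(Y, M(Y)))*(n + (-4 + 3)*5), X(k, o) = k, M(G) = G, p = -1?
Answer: 0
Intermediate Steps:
H(n, Y) = (-5 + n)*(Y + n) (H(n, Y) = (n + Y)*(n + (-4 + 3)*5) = (Y + n)*(n - 1*5) = (Y + n)*(n - 5) = (Y + n)*(-5 + n) = (-5 + n)*(Y + n))
H(5, -15)*(-3*(p + 1)) = (5² - 5*(-15) - 5*5 - 15*5)*(-3*(-1 + 1)) = (25 + 75 - 25 - 75)*(-3*0) = 0*0 = 0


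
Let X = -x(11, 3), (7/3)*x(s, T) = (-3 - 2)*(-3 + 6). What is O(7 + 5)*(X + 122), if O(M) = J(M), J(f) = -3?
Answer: -2697/7 ≈ -385.29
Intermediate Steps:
x(s, T) = -45/7 (x(s, T) = 3*((-3 - 2)*(-3 + 6))/7 = 3*(-5*3)/7 = (3/7)*(-15) = -45/7)
O(M) = -3
X = 45/7 (X = -1*(-45/7) = 45/7 ≈ 6.4286)
O(7 + 5)*(X + 122) = -3*(45/7 + 122) = -3*899/7 = -2697/7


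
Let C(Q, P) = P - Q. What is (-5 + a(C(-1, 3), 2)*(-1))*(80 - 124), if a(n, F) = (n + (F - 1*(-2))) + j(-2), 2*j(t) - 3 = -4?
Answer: 550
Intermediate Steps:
j(t) = -1/2 (j(t) = 3/2 + (1/2)*(-4) = 3/2 - 2 = -1/2)
a(n, F) = 3/2 + F + n (a(n, F) = (n + (F - 1*(-2))) - 1/2 = (n + (F + 2)) - 1/2 = (n + (2 + F)) - 1/2 = (2 + F + n) - 1/2 = 3/2 + F + n)
(-5 + a(C(-1, 3), 2)*(-1))*(80 - 124) = (-5 + (3/2 + 2 + (3 - 1*(-1)))*(-1))*(80 - 124) = (-5 + (3/2 + 2 + (3 + 1))*(-1))*(-44) = (-5 + (3/2 + 2 + 4)*(-1))*(-44) = (-5 + (15/2)*(-1))*(-44) = (-5 - 15/2)*(-44) = -25/2*(-44) = 550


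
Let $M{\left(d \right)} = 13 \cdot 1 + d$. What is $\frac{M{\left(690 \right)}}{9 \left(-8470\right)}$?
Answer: $- \frac{703}{76230} \approx -0.0092221$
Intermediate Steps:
$M{\left(d \right)} = 13 + d$
$\frac{M{\left(690 \right)}}{9 \left(-8470\right)} = \frac{13 + 690}{9 \left(-8470\right)} = \frac{703}{-76230} = 703 \left(- \frac{1}{76230}\right) = - \frac{703}{76230}$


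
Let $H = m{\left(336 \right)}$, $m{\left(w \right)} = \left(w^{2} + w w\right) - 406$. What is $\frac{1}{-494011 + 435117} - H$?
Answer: $- \frac{13273883085}{58894} \approx -2.2539 \cdot 10^{5}$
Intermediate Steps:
$m{\left(w \right)} = -406 + 2 w^{2}$ ($m{\left(w \right)} = \left(w^{2} + w^{2}\right) - 406 = 2 w^{2} - 406 = -406 + 2 w^{2}$)
$H = 225386$ ($H = -406 + 2 \cdot 336^{2} = -406 + 2 \cdot 112896 = -406 + 225792 = 225386$)
$\frac{1}{-494011 + 435117} - H = \frac{1}{-494011 + 435117} - 225386 = \frac{1}{-58894} - 225386 = - \frac{1}{58894} - 225386 = - \frac{13273883085}{58894}$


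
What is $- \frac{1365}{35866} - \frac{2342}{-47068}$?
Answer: $\frac{2468794}{211017611} \approx 0.011699$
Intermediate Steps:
$- \frac{1365}{35866} - \frac{2342}{-47068} = \left(-1365\right) \frac{1}{35866} - - \frac{1171}{23534} = - \frac{1365}{35866} + \frac{1171}{23534} = \frac{2468794}{211017611}$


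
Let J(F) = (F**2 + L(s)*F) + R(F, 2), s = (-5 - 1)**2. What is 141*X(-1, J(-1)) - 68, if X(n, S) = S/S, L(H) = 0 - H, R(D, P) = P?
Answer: 73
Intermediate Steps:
s = 36 (s = (-6)**2 = 36)
L(H) = -H
J(F) = 2 + F**2 - 36*F (J(F) = (F**2 + (-1*36)*F) + 2 = (F**2 - 36*F) + 2 = 2 + F**2 - 36*F)
X(n, S) = 1
141*X(-1, J(-1)) - 68 = 141*1 - 68 = 141 - 68 = 73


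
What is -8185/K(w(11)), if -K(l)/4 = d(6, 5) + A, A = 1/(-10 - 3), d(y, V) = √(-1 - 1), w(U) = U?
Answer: -106405/1356 - 1383265*I*√2/1356 ≈ -78.47 - 1442.6*I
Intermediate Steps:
d(y, V) = I*√2 (d(y, V) = √(-2) = I*√2)
A = -1/13 (A = 1/(-13) = -1/13 ≈ -0.076923)
K(l) = 4/13 - 4*I*√2 (K(l) = -4*(I*√2 - 1/13) = -4*(-1/13 + I*√2) = 4/13 - 4*I*√2)
-8185/K(w(11)) = -8185/(4/13 - 4*I*√2)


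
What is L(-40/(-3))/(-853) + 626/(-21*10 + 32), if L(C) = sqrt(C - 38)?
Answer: -313/89 - I*sqrt(222)/2559 ≈ -3.5169 - 0.0058225*I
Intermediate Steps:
L(C) = sqrt(-38 + C)
L(-40/(-3))/(-853) + 626/(-21*10 + 32) = sqrt(-38 - 40/(-3))/(-853) + 626/(-21*10 + 32) = sqrt(-38 - 40*(-1/3))*(-1/853) + 626/(-210 + 32) = sqrt(-38 + 40/3)*(-1/853) + 626/(-178) = sqrt(-74/3)*(-1/853) + 626*(-1/178) = (I*sqrt(222)/3)*(-1/853) - 313/89 = -I*sqrt(222)/2559 - 313/89 = -313/89 - I*sqrt(222)/2559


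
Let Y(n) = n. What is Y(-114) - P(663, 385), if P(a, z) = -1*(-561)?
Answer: -675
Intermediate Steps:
P(a, z) = 561
Y(-114) - P(663, 385) = -114 - 1*561 = -114 - 561 = -675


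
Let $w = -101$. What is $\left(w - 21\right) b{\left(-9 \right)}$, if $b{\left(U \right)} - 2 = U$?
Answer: $854$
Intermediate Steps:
$b{\left(U \right)} = 2 + U$
$\left(w - 21\right) b{\left(-9 \right)} = \left(-101 - 21\right) \left(2 - 9\right) = \left(-122\right) \left(-7\right) = 854$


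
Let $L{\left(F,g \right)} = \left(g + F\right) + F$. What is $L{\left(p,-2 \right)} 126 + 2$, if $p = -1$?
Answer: $-502$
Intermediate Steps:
$L{\left(F,g \right)} = g + 2 F$ ($L{\left(F,g \right)} = \left(F + g\right) + F = g + 2 F$)
$L{\left(p,-2 \right)} 126 + 2 = \left(-2 + 2 \left(-1\right)\right) 126 + 2 = \left(-2 - 2\right) 126 + 2 = \left(-4\right) 126 + 2 = -504 + 2 = -502$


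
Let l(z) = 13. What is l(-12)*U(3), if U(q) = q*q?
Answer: 117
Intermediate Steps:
U(q) = q²
l(-12)*U(3) = 13*3² = 13*9 = 117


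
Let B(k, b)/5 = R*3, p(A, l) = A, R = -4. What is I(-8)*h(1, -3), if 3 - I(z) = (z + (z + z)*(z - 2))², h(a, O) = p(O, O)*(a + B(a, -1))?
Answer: -4088877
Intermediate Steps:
B(k, b) = -60 (B(k, b) = 5*(-4*3) = 5*(-12) = -60)
h(a, O) = O*(-60 + a) (h(a, O) = O*(a - 60) = O*(-60 + a))
I(z) = 3 - (z + 2*z*(-2 + z))² (I(z) = 3 - (z + (z + z)*(z - 2))² = 3 - (z + (2*z)*(-2 + z))² = 3 - (z + 2*z*(-2 + z))²)
I(-8)*h(1, -3) = (3 - 1*(-8)²*(-3 + 2*(-8))²)*(-3*(-60 + 1)) = (3 - 1*64*(-3 - 16)²)*(-3*(-59)) = (3 - 1*64*(-19)²)*177 = (3 - 1*64*361)*177 = (3 - 23104)*177 = -23101*177 = -4088877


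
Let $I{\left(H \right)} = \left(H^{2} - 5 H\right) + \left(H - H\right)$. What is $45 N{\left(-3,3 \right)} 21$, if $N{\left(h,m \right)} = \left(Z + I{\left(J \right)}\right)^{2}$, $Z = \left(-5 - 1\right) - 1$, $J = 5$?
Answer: $46305$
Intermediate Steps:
$Z = -7$ ($Z = -6 - 1 = -7$)
$I{\left(H \right)} = H^{2} - 5 H$ ($I{\left(H \right)} = \left(H^{2} - 5 H\right) + 0 = H^{2} - 5 H$)
$N{\left(h,m \right)} = 49$ ($N{\left(h,m \right)} = \left(-7 + 5 \left(-5 + 5\right)\right)^{2} = \left(-7 + 5 \cdot 0\right)^{2} = \left(-7 + 0\right)^{2} = \left(-7\right)^{2} = 49$)
$45 N{\left(-3,3 \right)} 21 = 45 \cdot 49 \cdot 21 = 2205 \cdot 21 = 46305$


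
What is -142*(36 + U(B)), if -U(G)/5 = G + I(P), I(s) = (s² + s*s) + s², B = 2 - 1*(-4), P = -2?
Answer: 7668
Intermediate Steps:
B = 6 (B = 2 + 4 = 6)
I(s) = 3*s² (I(s) = (s² + s²) + s² = 2*s² + s² = 3*s²)
U(G) = -60 - 5*G (U(G) = -5*(G + 3*(-2)²) = -5*(G + 3*4) = -5*(G + 12) = -5*(12 + G) = -60 - 5*G)
-142*(36 + U(B)) = -142*(36 + (-60 - 5*6)) = -142*(36 + (-60 - 30)) = -142*(36 - 90) = -142*(-54) = 7668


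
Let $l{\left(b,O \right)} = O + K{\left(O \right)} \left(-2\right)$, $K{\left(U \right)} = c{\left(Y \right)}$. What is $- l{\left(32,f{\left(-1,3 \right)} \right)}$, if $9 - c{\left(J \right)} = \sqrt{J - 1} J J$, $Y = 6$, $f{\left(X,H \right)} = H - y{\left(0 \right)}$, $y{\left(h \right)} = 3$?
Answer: $18 - 72 \sqrt{5} \approx -143.0$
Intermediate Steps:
$f{\left(X,H \right)} = -3 + H$ ($f{\left(X,H \right)} = H - 3 = -3 + H$)
$c{\left(J \right)} = 9 - J^{2} \sqrt{-1 + J}$ ($c{\left(J \right)} = 9 - \sqrt{J - 1} J J = 9 - \sqrt{-1 + J} J J = 9 - J \sqrt{-1 + J} J = 9 - J^{2} \sqrt{-1 + J}$)
$K{\left(U \right)} = 9 - 36 \sqrt{5}$ ($K{\left(U \right)} = 9 - 6^{2} \sqrt{-1 + 6} = 9 - 36 \sqrt{5}$)
$l{\left(b,O \right)} = -18 + O + 72 \sqrt{5}$ ($l{\left(b,O \right)} = O + \left(9 - 36 \sqrt{5}\right) \left(-2\right) = O - \left(18 - 72 \sqrt{5}\right) = -18 + O + 72 \sqrt{5}$)
$- l{\left(32,f{\left(-1,3 \right)} \right)} = - (-18 + \left(-3 + 3\right) + 72 \sqrt{5}) = - (-18 + 0 + 72 \sqrt{5}) = - (-18 + 72 \sqrt{5}) = 18 - 72 \sqrt{5}$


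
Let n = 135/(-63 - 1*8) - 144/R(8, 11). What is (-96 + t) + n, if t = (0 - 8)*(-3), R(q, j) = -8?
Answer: -3969/71 ≈ -55.901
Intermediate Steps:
n = 1143/71 (n = 135/(-63 - 1*8) - 144/(-8) = 135/(-63 - 8) - 144*(-⅛) = 135/(-71) + 18 = 135*(-1/71) + 18 = -135/71 + 18 = 1143/71 ≈ 16.099)
t = 24 (t = -8*(-3) = 24)
(-96 + t) + n = (-96 + 24) + 1143/71 = -72 + 1143/71 = -3969/71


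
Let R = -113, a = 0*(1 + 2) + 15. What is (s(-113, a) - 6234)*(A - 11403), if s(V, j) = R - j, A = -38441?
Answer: 317107528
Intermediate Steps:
a = 15 (a = 0*3 + 15 = 0 + 15 = 15)
s(V, j) = -113 - j
(s(-113, a) - 6234)*(A - 11403) = ((-113 - 1*15) - 6234)*(-38441 - 11403) = ((-113 - 15) - 6234)*(-49844) = (-128 - 6234)*(-49844) = -6362*(-49844) = 317107528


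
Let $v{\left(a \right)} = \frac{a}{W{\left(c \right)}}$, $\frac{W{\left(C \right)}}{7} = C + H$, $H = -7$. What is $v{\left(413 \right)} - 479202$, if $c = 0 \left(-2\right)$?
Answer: $- \frac{3354473}{7} \approx -4.7921 \cdot 10^{5}$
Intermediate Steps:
$c = 0$
$W{\left(C \right)} = -49 + 7 C$ ($W{\left(C \right)} = 7 \left(C - 7\right) = 7 \left(-7 + C\right) = -49 + 7 C$)
$v{\left(a \right)} = - \frac{a}{49}$ ($v{\left(a \right)} = \frac{a}{-49 + 7 \cdot 0} = \frac{a}{-49 + 0} = \frac{a}{-49} = a \left(- \frac{1}{49}\right) = - \frac{a}{49}$)
$v{\left(413 \right)} - 479202 = \left(- \frac{1}{49}\right) 413 - 479202 = - \frac{59}{7} - 479202 = - \frac{3354473}{7}$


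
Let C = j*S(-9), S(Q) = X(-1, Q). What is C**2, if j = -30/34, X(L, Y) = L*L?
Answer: 225/289 ≈ 0.77855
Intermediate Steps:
X(L, Y) = L**2
S(Q) = 1 (S(Q) = (-1)**2 = 1)
j = -15/17 (j = -30*1/34 = -15/17 ≈ -0.88235)
C = -15/17 (C = -15/17*1 = -15/17 ≈ -0.88235)
C**2 = (-15/17)**2 = 225/289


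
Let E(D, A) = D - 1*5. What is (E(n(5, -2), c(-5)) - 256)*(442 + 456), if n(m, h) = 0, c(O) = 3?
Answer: -234378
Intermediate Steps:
E(D, A) = -5 + D (E(D, A) = D - 5 = -5 + D)
(E(n(5, -2), c(-5)) - 256)*(442 + 456) = ((-5 + 0) - 256)*(442 + 456) = (-5 - 256)*898 = -261*898 = -234378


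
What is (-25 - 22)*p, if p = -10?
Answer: 470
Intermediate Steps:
(-25 - 22)*p = (-25 - 22)*(-10) = -47*(-10) = 470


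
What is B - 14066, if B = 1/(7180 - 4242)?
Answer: -41325907/2938 ≈ -14066.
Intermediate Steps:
B = 1/2938 ≈ 0.00034037
B - 14066 = 1/2938 - 14066 = -41325907/2938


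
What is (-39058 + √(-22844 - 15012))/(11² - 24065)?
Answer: 19529/11972 - 13*I*√14/5986 ≈ 1.6312 - 0.0081259*I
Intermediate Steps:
(-39058 + √(-22844 - 15012))/(11² - 24065) = (-39058 + √(-37856))/(121 - 24065) = (-39058 + 52*I*√14)/(-23944) = (-39058 + 52*I*√14)*(-1/23944) = 19529/11972 - 13*I*√14/5986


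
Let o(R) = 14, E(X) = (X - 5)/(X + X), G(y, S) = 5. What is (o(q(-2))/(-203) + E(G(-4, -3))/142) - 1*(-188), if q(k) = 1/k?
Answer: 5450/29 ≈ 187.93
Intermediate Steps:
E(X) = (-5 + X)/(2*X) (E(X) = (-5 + X)/((2*X)) = (-5 + X)*(1/(2*X)) = (-5 + X)/(2*X))
q(k) = 1/k
(o(q(-2))/(-203) + E(G(-4, -3))/142) - 1*(-188) = (14/(-203) + ((1/2)*(-5 + 5)/5)/142) - 1*(-188) = (14*(-1/203) + ((1/2)*(1/5)*0)*(1/142)) + 188 = (-2/29 + 0*(1/142)) + 188 = (-2/29 + 0) + 188 = -2/29 + 188 = 5450/29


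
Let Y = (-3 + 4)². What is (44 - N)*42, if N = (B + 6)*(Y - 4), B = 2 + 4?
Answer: 3360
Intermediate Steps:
Y = 1 (Y = 1² = 1)
B = 6
N = -36 (N = (6 + 6)*(1 - 4) = 12*(-3) = -36)
(44 - N)*42 = (44 - 1*(-36))*42 = (44 + 36)*42 = 80*42 = 3360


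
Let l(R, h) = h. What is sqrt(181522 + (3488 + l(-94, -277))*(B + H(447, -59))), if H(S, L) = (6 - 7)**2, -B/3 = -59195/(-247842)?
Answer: sqrt(25410476362062)/11802 ≈ 427.12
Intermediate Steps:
B = -59195/82614 (B = -(-177585)/(-247842) = -(-177585)*(-1)/247842 = -3*59195/247842 = -59195/82614 ≈ -0.71653)
H(S, L) = 1 (H(S, L) = (-1)**2 = 1)
sqrt(181522 + (3488 + l(-94, -277))*(B + H(447, -59))) = sqrt(181522 + (3488 - 277)*(-59195/82614 + 1)) = sqrt(181522 + 3211*(23419/82614)) = sqrt(181522 + 75198409/82614) = sqrt(15071456917/82614) = sqrt(25410476362062)/11802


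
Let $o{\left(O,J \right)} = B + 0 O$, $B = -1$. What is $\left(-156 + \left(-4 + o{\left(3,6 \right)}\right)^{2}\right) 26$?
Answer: $-3406$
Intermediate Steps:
$o{\left(O,J \right)} = -1$ ($o{\left(O,J \right)} = -1 + 0 O = -1 + 0 = -1$)
$\left(-156 + \left(-4 + o{\left(3,6 \right)}\right)^{2}\right) 26 = \left(-156 + \left(-4 - 1\right)^{2}\right) 26 = \left(-156 + \left(-5\right)^{2}\right) 26 = \left(-156 + 25\right) 26 = \left(-131\right) 26 = -3406$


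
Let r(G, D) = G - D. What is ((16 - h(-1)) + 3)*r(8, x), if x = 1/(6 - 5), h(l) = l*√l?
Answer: 133 + 7*I ≈ 133.0 + 7.0*I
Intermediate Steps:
h(l) = l^(3/2)
x = 1 (x = 1/1 = 1)
((16 - h(-1)) + 3)*r(8, x) = ((16 - (-1)^(3/2)) + 3)*(8 - 1*1) = ((16 - (-1)*I) + 3)*(8 - 1) = ((16 + I) + 3)*7 = (19 + I)*7 = 133 + 7*I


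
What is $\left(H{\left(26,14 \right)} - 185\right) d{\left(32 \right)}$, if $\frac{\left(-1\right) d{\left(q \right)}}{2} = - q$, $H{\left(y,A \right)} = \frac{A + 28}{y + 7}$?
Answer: $- \frac{129344}{11} \approx -11759.0$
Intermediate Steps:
$H{\left(y,A \right)} = \frac{28 + A}{7 + y}$
$d{\left(q \right)} = 2 q$ ($d{\left(q \right)} = - 2 \left(- q\right) = 2 q$)
$\left(H{\left(26,14 \right)} - 185\right) d{\left(32 \right)} = \left(\frac{28 + 14}{7 + 26} - 185\right) 2 \cdot 32 = \left(\frac{1}{33} \cdot 42 - 185\right) 64 = \left(\frac{14}{11} - 185\right) 64 = \left(- \frac{2021}{11}\right) 64 = - \frac{129344}{11}$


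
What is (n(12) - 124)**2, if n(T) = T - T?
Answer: 15376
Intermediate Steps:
n(T) = 0
(n(12) - 124)**2 = (0 - 124)**2 = (-124)**2 = 15376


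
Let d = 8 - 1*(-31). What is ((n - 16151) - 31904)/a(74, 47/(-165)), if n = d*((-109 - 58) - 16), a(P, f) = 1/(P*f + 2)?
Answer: 173744416/165 ≈ 1.0530e+6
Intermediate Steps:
d = 39 (d = 8 + 31 = 39)
a(P, f) = 1/(2 + P*f)
n = -7137 (n = 39*((-109 - 58) - 16) = 39*(-167 - 16) = 39*(-183) = -7137)
((n - 16151) - 31904)/a(74, 47/(-165)) = ((-7137 - 16151) - 31904)/(1/(2 + 74*(47/(-165)))) = (-23288 - 31904)/(1/(2 + 74*(47*(-1/165)))) = -55192/(1/(2 + 74*(-47/165))) = -55192/(1/(2 - 3478/165)) = -55192/(1/(-3148/165)) = -55192/(-165/3148) = -55192*(-3148/165) = 173744416/165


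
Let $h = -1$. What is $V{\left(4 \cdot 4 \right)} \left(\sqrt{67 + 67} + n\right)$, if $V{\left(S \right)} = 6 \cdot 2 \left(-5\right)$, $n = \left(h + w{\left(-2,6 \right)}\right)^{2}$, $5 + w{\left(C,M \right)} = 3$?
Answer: $-540 - 60 \sqrt{134} \approx -1234.6$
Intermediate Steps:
$w{\left(C,M \right)} = -2$ ($w{\left(C,M \right)} = -5 + 3 = -2$)
$n = 9$ ($n = \left(-1 - 2\right)^{2} = \left(-3\right)^{2} = 9$)
$V{\left(S \right)} = -60$ ($V{\left(S \right)} = 12 \left(-5\right) = -60$)
$V{\left(4 \cdot 4 \right)} \left(\sqrt{67 + 67} + n\right) = - 60 \left(\sqrt{67 + 67} + 9\right) = - 60 \left(\sqrt{134} + 9\right) = - 60 \left(9 + \sqrt{134}\right) = -540 - 60 \sqrt{134}$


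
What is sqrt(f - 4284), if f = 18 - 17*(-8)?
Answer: I*sqrt(4130) ≈ 64.265*I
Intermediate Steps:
f = 154 (f = 18 + 136 = 154)
sqrt(f - 4284) = sqrt(154 - 4284) = sqrt(-4130) = I*sqrt(4130)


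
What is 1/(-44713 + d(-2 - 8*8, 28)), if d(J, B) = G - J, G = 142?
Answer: -1/44505 ≈ -2.2469e-5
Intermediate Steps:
d(J, B) = 142 - J
1/(-44713 + d(-2 - 8*8, 28)) = 1/(-44713 + (142 - (-2 - 8*8))) = 1/(-44713 + (142 - (-2 - 64))) = 1/(-44713 + (142 - 1*(-66))) = 1/(-44713 + (142 + 66)) = 1/(-44713 + 208) = 1/(-44505) = -1/44505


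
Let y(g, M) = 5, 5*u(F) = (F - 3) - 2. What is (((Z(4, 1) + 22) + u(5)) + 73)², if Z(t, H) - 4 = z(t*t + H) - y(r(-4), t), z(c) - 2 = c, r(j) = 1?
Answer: 12769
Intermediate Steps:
u(F) = -1 + F/5 (u(F) = ((F - 3) - 2)/5 = ((-3 + F) - 2)/5 = (-5 + F)/5 = -1 + F/5)
z(c) = 2 + c
Z(t, H) = 1 + H + t² (Z(t, H) = 4 + ((2 + (t*t + H)) - 1*5) = 4 + ((2 + (t² + H)) - 5) = 4 + ((2 + (H + t²)) - 5) = 4 + ((2 + H + t²) - 5) = 4 + (-3 + H + t²) = 1 + H + t²)
(((Z(4, 1) + 22) + u(5)) + 73)² = ((((1 + 1 + 4²) + 22) + (-1 + (⅕)*5)) + 73)² = ((((1 + 1 + 16) + 22) + (-1 + 1)) + 73)² = (((18 + 22) + 0) + 73)² = ((40 + 0) + 73)² = (40 + 73)² = 113² = 12769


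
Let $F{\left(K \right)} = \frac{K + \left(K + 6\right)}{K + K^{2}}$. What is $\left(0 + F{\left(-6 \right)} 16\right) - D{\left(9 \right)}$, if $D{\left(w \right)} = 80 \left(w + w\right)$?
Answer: $- \frac{7216}{5} \approx -1443.2$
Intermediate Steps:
$D{\left(w \right)} = 160 w$ ($D{\left(w \right)} = 80 \cdot 2 w = 160 w$)
$F{\left(K \right)} = \frac{6 + 2 K}{K + K^{2}}$ ($F{\left(K \right)} = \frac{K + \left(6 + K\right)}{K + K^{2}} = \frac{6 + 2 K}{K + K^{2}}$)
$\left(0 + F{\left(-6 \right)} 16\right) - D{\left(9 \right)} = \left(0 + \frac{2 \left(3 - 6\right)}{\left(-6\right) \left(1 - 6\right)} 16\right) - 160 \cdot 9 = \left(0 + 2 \left(- \frac{1}{6}\right) \frac{1}{-5} \left(-3\right) 16\right) - 1440 = \left(0 + 2 \left(- \frac{1}{6}\right) \left(- \frac{1}{5}\right) \left(-3\right) 16\right) - 1440 = \left(0 - \frac{16}{5}\right) - 1440 = - \frac{16}{5} - 1440 = - \frac{7216}{5}$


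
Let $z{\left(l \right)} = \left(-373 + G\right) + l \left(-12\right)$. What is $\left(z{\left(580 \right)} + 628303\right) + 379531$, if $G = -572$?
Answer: $999929$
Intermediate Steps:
$z{\left(l \right)} = -945 - 12 l$ ($z{\left(l \right)} = \left(-373 - 572\right) + l \left(-12\right) = -945 - 12 l$)
$\left(z{\left(580 \right)} + 628303\right) + 379531 = \left(\left(-945 - 6960\right) + 628303\right) + 379531 = \left(-7905 + 628303\right) + 379531 = 620398 + 379531 = 999929$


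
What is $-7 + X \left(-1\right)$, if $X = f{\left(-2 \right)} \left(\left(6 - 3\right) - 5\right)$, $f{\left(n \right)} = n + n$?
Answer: $-15$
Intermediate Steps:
$f{\left(n \right)} = 2 n$
$X = 8$ ($X = 2 \left(-2\right) \left(\left(6 - 3\right) - 5\right) = - 4 \left(3 - 5\right) = \left(-4\right) \left(-2\right) = 8$)
$-7 + X \left(-1\right) = -7 + 8 \left(-1\right) = -7 - 8 = -15$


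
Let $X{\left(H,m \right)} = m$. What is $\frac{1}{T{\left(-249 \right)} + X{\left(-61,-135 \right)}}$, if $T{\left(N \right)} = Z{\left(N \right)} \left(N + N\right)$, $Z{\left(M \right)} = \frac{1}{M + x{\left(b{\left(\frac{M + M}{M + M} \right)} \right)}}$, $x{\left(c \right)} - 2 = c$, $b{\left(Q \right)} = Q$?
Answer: $- \frac{41}{5452} \approx -0.0075202$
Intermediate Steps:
$x{\left(c \right)} = 2 + c$
$Z{\left(M \right)} = \frac{1}{3 + M}$ ($Z{\left(M \right)} = \frac{1}{M + \left(2 + \frac{M + M}{M + M}\right)} = \frac{1}{M + \left(2 + \frac{2 M}{2 M}\right)} = \frac{1}{M + \left(2 + 2 M \frac{1}{2 M}\right)} = \frac{1}{M + \left(2 + 1\right)} = \frac{1}{M + 3} = \frac{1}{3 + M}$)
$T{\left(N \right)} = \frac{2 N}{3 + N}$ ($T{\left(N \right)} = \frac{N + N}{3 + N} = \frac{2 N}{3 + N}$)
$\frac{1}{T{\left(-249 \right)} + X{\left(-61,-135 \right)}} = \frac{1}{2 \left(-249\right) \frac{1}{3 - 249} - 135} = \frac{1}{2 \left(-249\right) \frac{1}{-246} - 135} = \frac{1}{2 \left(-249\right) \left(- \frac{1}{246}\right) - 135} = \frac{1}{\frac{83}{41} - 135} = \frac{1}{- \frac{5452}{41}} = - \frac{41}{5452}$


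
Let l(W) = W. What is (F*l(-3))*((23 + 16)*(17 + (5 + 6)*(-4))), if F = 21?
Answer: 66339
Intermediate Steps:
(F*l(-3))*((23 + 16)*(17 + (5 + 6)*(-4))) = (21*(-3))*((23 + 16)*(17 + (5 + 6)*(-4))) = -2457*(17 + 11*(-4)) = -2457*(17 - 44) = -2457*(-27) = -63*(-1053) = 66339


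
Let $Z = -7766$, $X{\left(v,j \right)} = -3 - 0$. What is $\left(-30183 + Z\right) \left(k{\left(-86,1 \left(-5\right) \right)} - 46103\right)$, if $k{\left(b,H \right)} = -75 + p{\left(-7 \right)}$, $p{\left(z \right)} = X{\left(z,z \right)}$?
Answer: $1752522769$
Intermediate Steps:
$X{\left(v,j \right)} = -3$ ($X{\left(v,j \right)} = -3 + 0 = -3$)
$p{\left(z \right)} = -3$
$k{\left(b,H \right)} = -78$ ($k{\left(b,H \right)} = -75 - 3 = -78$)
$\left(-30183 + Z\right) \left(k{\left(-86,1 \left(-5\right) \right)} - 46103\right) = \left(-30183 - 7766\right) \left(-78 - 46103\right) = \left(-37949\right) \left(-46181\right) = 1752522769$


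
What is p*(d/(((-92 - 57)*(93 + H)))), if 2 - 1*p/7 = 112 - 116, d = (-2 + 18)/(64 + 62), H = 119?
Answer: -4/23691 ≈ -0.00016884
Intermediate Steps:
d = 8/63 (d = 16/126 = 16*(1/126) = 8/63 ≈ 0.12698)
p = 42 (p = 14 - 7*(112 - 116) = 14 - 7*(-4) = 14 + 28 = 42)
p*(d/(((-92 - 57)*(93 + H)))) = 42*(8/(63*(((-92 - 57)*(93 + 119))))) = 42*(8/(63*((-149*212)))) = 42*((8/63)/(-31588)) = 42*((8/63)*(-1/31588)) = 42*(-2/497511) = -4/23691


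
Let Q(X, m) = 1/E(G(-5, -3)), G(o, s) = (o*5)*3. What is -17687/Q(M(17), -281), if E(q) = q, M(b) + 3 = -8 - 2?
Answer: 1326525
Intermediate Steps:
G(o, s) = 15*o (G(o, s) = (5*o)*3 = 15*o)
M(b) = -13 (M(b) = -3 + (-8 - 2) = -3 - 10 = -13)
Q(X, m) = -1/75 (Q(X, m) = 1/(15*(-5)) = 1/(-75) = -1/75)
-17687/Q(M(17), -281) = -17687/(-1/75) = -17687*(-75) = 1326525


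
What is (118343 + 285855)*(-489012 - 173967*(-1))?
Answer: -127340558910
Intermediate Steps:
(118343 + 285855)*(-489012 - 173967*(-1)) = 404198*(-489012 + 173967) = 404198*(-315045) = -127340558910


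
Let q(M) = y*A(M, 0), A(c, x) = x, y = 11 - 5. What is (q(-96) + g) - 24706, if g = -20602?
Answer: -45308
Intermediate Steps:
y = 6
q(M) = 0 (q(M) = 6*0 = 0)
(q(-96) + g) - 24706 = (0 - 20602) - 24706 = -20602 - 24706 = -45308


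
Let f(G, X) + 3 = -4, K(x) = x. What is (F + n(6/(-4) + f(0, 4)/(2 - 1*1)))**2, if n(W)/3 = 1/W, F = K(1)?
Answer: 121/289 ≈ 0.41868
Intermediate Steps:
f(G, X) = -7 (f(G, X) = -3 - 4 = -7)
F = 1
n(W) = 3/W
(F + n(6/(-4) + f(0, 4)/(2 - 1*1)))**2 = (1 + 3/(6/(-4) - 7/(2 - 1*1)))**2 = (1 + 3/(6*(-1/4) - 7/(2 - 1)))**2 = (1 + 3/(-3/2 - 7/1))**2 = (1 + 3/(-3/2 - 7*1))**2 = (1 + 3/(-3/2 - 7))**2 = (1 + 3/(-17/2))**2 = (1 + 3*(-2/17))**2 = (1 - 6/17)**2 = (11/17)**2 = 121/289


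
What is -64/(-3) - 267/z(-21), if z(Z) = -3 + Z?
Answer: 779/24 ≈ 32.458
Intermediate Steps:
-64/(-3) - 267/z(-21) = -64/(-3) - 267/(-3 - 21) = -64*(-⅓) - 267/(-24) = 64/3 - 267*(-1/24) = 64/3 + 89/8 = 779/24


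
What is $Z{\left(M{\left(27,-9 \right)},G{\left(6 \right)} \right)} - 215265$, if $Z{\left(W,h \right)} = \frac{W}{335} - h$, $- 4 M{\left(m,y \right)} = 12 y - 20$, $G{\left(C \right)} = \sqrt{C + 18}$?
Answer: $- \frac{72113743}{335} - 2 \sqrt{6} \approx -2.1527 \cdot 10^{5}$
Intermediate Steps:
$G{\left(C \right)} = \sqrt{18 + C}$
$M{\left(m,y \right)} = 5 - 3 y$ ($M{\left(m,y \right)} = - \frac{12 y - 20}{4} = - \frac{-20 + 12 y}{4} = 5 - 3 y$)
$Z{\left(W,h \right)} = - h + \frac{W}{335}$ ($Z{\left(W,h \right)} = W \frac{1}{335} - h = \frac{W}{335} - h = - h + \frac{W}{335}$)
$Z{\left(M{\left(27,-9 \right)},G{\left(6 \right)} \right)} - 215265 = \left(- \sqrt{18 + 6} + \frac{5 - -27}{335}\right) - 215265 = \left(- \sqrt{24} + \frac{5 + 27}{335}\right) - 215265 = \left(- 2 \sqrt{6} + \frac{1}{335} \cdot 32\right) - 215265 = \left(- 2 \sqrt{6} + \frac{32}{335}\right) - 215265 = \left(\frac{32}{335} - 2 \sqrt{6}\right) - 215265 = - \frac{72113743}{335} - 2 \sqrt{6}$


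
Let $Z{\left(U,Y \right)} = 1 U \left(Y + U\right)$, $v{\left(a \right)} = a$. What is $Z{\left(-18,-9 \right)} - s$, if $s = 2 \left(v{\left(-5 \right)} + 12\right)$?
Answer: $472$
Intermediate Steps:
$Z{\left(U,Y \right)} = U \left(U + Y\right)$
$s = 14$ ($s = 2 \left(-5 + 12\right) = 2 \cdot 7 = 14$)
$Z{\left(-18,-9 \right)} - s = - 18 \left(-18 - 9\right) - 14 = \left(-18\right) \left(-27\right) - 14 = 486 - 14 = 472$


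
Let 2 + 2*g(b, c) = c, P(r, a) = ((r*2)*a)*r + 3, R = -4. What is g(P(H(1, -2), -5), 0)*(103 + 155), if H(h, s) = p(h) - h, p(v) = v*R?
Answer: -258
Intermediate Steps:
p(v) = -4*v (p(v) = v*(-4) = -4*v)
H(h, s) = -5*h (H(h, s) = -4*h - h = -5*h)
P(r, a) = 3 + 2*a*r² (P(r, a) = ((2*r)*a)*r + 3 = (2*a*r)*r + 3 = 2*a*r² + 3 = 3 + 2*a*r²)
g(b, c) = -1 + c/2
g(P(H(1, -2), -5), 0)*(103 + 155) = (-1 + (½)*0)*(103 + 155) = (-1 + 0)*258 = -1*258 = -258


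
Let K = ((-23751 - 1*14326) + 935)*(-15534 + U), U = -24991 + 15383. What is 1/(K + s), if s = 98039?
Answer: 1/933922203 ≈ 1.0708e-9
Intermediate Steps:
U = -9608
K = 933824164 (K = ((-23751 - 1*14326) + 935)*(-15534 - 9608) = ((-23751 - 14326) + 935)*(-25142) = (-38077 + 935)*(-25142) = -37142*(-25142) = 933824164)
1/(K + s) = 1/(933824164 + 98039) = 1/933922203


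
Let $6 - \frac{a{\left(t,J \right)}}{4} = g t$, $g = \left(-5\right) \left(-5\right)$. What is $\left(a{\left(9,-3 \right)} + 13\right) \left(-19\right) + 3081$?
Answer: $19478$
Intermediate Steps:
$g = 25$
$a{\left(t,J \right)} = 24 - 100 t$ ($a{\left(t,J \right)} = 24 - 4 \cdot 25 t = 24 - 100 t$)
$\left(a{\left(9,-3 \right)} + 13\right) \left(-19\right) + 3081 = \left(\left(24 - 900\right) + 13\right) \left(-19\right) + 3081 = \left(-876 + 13\right) \left(-19\right) + 3081 = \left(-863\right) \left(-19\right) + 3081 = 16397 + 3081 = 19478$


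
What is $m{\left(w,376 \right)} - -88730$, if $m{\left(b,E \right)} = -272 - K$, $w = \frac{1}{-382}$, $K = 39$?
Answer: $88419$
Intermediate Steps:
$w = - \frac{1}{382} \approx -0.0026178$
$m{\left(b,E \right)} = -311$ ($m{\left(b,E \right)} = -272 - 39 = -311$)
$m{\left(w,376 \right)} - -88730 = -311 - -88730 = -311 + 88730 = 88419$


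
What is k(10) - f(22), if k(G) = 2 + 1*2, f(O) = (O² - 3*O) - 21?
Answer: -393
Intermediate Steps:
f(O) = -21 + O² - 3*O
k(G) = 4 (k(G) = 2 + 2 = 4)
k(10) - f(22) = 4 - (-21 + 22² - 3*22) = 4 - (-21 + 484 - 66) = 4 - 1*397 = 4 - 397 = -393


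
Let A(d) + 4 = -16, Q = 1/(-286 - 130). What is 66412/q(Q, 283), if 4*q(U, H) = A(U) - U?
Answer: -110509568/8319 ≈ -13284.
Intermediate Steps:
Q = -1/416 (Q = 1/(-416) = -1/416 ≈ -0.0024038)
A(d) = -20 (A(d) = -4 - 16 = -20)
q(U, H) = -5 - U/4 (q(U, H) = (-20 - U)/4 = -5 - U/4)
66412/q(Q, 283) = 66412/(-5 - 1/4*(-1/416)) = 66412/(-5 + 1/1664) = 66412/(-8319/1664) = 66412*(-1664/8319) = -110509568/8319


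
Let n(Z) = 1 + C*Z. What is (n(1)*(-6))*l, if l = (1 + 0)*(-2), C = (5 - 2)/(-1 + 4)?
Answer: 24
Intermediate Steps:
C = 1 (C = 3/3 = 3*(1/3) = 1)
l = -2 (l = 1*(-2) = -2)
n(Z) = 1 + Z (n(Z) = 1 + 1*Z = 1 + Z)
(n(1)*(-6))*l = ((1 + 1)*(-6))*(-2) = (2*(-6))*(-2) = -12*(-2) = 24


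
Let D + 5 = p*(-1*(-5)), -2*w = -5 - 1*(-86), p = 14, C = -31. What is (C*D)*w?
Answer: 163215/2 ≈ 81608.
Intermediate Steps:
w = -81/2 (w = -(-5 - 1*(-86))/2 = -(-5 + 86)/2 = -½*81 = -81/2 ≈ -40.500)
D = 65 (D = -5 + 14*(-1*(-5)) = -5 + 14*5 = -5 + 70 = 65)
(C*D)*w = -31*65*(-81/2) = -2015*(-81/2) = 163215/2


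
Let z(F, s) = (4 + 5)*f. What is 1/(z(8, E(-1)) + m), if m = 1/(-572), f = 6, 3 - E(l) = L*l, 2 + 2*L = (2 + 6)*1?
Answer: 572/30887 ≈ 0.018519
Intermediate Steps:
L = 3 (L = -1 + ((2 + 6)*1)/2 = -1 + (8*1)/2 = -1 + (1/2)*8 = -1 + 4 = 3)
E(l) = 3 - 3*l
z(F, s) = 54 (z(F, s) = (4 + 5)*6 = 9*6 = 54)
m = -1/572 ≈ -0.0017483
1/(z(8, E(-1)) + m) = 1/(54 - 1/572) = 1/(30887/572) = 572/30887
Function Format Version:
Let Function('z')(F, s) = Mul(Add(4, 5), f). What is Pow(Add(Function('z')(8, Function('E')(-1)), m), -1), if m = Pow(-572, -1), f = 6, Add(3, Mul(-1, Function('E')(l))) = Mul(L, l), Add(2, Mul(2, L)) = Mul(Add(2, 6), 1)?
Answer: Rational(572, 30887) ≈ 0.018519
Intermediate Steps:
L = 3 (L = Add(-1, Mul(Rational(1, 2), Mul(Add(2, 6), 1))) = Add(-1, Mul(Rational(1, 2), Mul(8, 1))) = Add(-1, Mul(Rational(1, 2), 8)) = Add(-1, 4) = 3)
Function('E')(l) = Add(3, Mul(-3, l)) (Function('E')(l) = Add(3, Mul(-1, Mul(3, l))) = Add(3, Mul(-3, l)))
Function('z')(F, s) = 54 (Function('z')(F, s) = Mul(Add(4, 5), 6) = Mul(9, 6) = 54)
m = Rational(-1, 572) ≈ -0.0017483
Pow(Add(Function('z')(8, Function('E')(-1)), m), -1) = Pow(Add(54, Rational(-1, 572)), -1) = Pow(Rational(30887, 572), -1) = Rational(572, 30887)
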